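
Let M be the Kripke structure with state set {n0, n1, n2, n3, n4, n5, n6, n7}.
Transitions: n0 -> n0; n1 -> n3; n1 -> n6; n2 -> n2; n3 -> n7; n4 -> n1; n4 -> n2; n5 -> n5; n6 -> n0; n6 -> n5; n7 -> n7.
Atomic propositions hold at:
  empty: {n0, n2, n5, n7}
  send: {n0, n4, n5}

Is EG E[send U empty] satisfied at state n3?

E[send U empty]: least fixpoint, start Z0 = Sat(empty) = {n0, n2, n5, n7}, add states in Sat(send) with some successor in Z. Z1 = {n0, n2, n4, n5, n7}; fixed.
Sat(E[send U empty]) = {n0, n2, n4, n5, n7}
EG E[send U empty]: greatest fixpoint, start Z0 = {n0, n2, n4, n5, n7}, keep only states in Sat with some successor in Z. Already a fixed point.
Sat(EG E[send U empty]) = {n0, n2, n4, n5, n7}
n3 ∉ Sat(EG E[send U empty]) = {n0, n2, n4, n5, n7}, so the formula does not hold at n3.

No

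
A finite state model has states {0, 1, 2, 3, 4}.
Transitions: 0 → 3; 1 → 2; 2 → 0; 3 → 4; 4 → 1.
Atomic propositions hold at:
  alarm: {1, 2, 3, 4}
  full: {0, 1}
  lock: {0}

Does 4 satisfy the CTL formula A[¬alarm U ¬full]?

Sat(¬alarm) = {0}
Sat(¬full) = {2, 3, 4}
A[¬alarm U ¬full]: least fixpoint, start Z0 = Sat(¬full) = {2, 3, 4}, add states in Sat(¬alarm) with every successor in Z. Z1 = {0, 2, 3, 4}; fixed.
Sat(A[¬alarm U ¬full]) = {0, 2, 3, 4}
4 ∈ Sat(A[¬alarm U ¬full]) = {0, 2, 3, 4}, so the formula holds at 4.

Yes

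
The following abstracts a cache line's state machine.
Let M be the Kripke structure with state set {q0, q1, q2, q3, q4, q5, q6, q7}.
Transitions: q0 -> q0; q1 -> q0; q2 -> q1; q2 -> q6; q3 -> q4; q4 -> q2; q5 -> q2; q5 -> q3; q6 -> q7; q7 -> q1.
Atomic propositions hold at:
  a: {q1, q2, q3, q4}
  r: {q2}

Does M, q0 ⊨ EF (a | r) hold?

Sat(a | r) = {q1, q2, q3, q4}
EF (a | r): least fixpoint, start Z0 = {q1, q2, q3, q4}, add states with some successor in Z. Z1 = {q1, q2, q3, q4, q5, q7}; Z2 = {q1, q2, q3, q4, q5, q6, q7}; fixed.
Sat(EF (a | r)) = {q1, q2, q3, q4, q5, q6, q7}
q0 ∉ Sat(EF (a | r)) = {q1, q2, q3, q4, q5, q6, q7}, so the formula does not hold at q0.

No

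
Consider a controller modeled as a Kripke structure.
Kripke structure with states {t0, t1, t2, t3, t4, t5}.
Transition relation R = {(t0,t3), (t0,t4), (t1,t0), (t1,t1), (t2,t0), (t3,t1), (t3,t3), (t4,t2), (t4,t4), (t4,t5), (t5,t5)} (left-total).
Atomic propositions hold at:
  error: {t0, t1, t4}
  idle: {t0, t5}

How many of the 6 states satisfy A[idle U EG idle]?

EG idle: greatest fixpoint, start Z0 = {t0, t5}, keep only states in Sat with some successor in Z. Z1 = {t5}; fixed.
Sat(EG idle) = {t5}
A[idle U EG idle]: least fixpoint, start Z0 = Sat(EG idle) = {t5}, add states in Sat(idle) with every successor in Z. Already a fixed point.
Sat(A[idle U EG idle]) = {t5}
|Sat(A[idle U EG idle])| = |{t5}| = 1.

1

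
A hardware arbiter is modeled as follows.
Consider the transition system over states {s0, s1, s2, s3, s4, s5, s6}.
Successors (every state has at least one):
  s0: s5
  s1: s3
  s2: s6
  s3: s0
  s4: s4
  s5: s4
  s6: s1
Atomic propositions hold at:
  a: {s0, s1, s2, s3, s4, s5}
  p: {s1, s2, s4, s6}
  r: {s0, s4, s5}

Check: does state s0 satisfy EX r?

Yes

Sat(EX r) = {s : some successor in {s0, s4, s5}} = {s0, s3, s4, s5}
s0 ∈ Sat(EX r) = {s0, s3, s4, s5}, so the formula holds at s0.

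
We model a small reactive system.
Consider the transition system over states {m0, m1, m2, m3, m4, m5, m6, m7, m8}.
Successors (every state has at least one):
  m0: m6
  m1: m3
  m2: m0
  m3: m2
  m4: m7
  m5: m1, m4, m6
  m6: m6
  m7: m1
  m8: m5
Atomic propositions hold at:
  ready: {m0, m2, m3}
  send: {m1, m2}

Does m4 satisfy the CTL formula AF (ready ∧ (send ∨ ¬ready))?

Yes

Sat(¬ready) = {m1, m4, m5, m6, m7, m8}
Sat(send ∨ ¬ready) = {m1, m2, m4, m5, m6, m7, m8}
Sat(ready ∧ (send ∨ ¬ready)) = {m2}
AF (ready ∧ (send ∨ ¬ready)): least fixpoint, start Z0 = {m2}, add states with every successor in Z. Z1 = {m2, m3}; Z2 = {m1, m2, m3}; Z3 = {m1, m2, m3, m7}; Z4 = {m1, m2, m3, m4, m7}; fixed.
Sat(AF (ready ∧ (send ∨ ¬ready))) = {m1, m2, m3, m4, m7}
m4 ∈ Sat(AF (ready ∧ (send ∨ ¬ready))) = {m1, m2, m3, m4, m7}, so the formula holds at m4.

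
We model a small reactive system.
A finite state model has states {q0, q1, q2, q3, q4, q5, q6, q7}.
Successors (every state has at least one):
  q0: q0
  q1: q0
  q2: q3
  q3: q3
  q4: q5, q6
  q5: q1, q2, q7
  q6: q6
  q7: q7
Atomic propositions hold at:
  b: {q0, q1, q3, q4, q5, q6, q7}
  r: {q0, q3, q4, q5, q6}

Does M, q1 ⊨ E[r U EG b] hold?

Yes

EG b: greatest fixpoint, start Z0 = {q0, q1, q3, q4, q5, q6, q7}, keep only states in Sat with some successor in Z. Already a fixed point.
Sat(EG b) = {q0, q1, q3, q4, q5, q6, q7}
E[r U EG b]: least fixpoint, start Z0 = Sat(EG b) = {q0, q1, q3, q4, q5, q6, q7}, add states in Sat(r) with some successor in Z. Already a fixed point.
Sat(E[r U EG b]) = {q0, q1, q3, q4, q5, q6, q7}
q1 ∈ Sat(E[r U EG b]) = {q0, q1, q3, q4, q5, q6, q7}, so the formula holds at q1.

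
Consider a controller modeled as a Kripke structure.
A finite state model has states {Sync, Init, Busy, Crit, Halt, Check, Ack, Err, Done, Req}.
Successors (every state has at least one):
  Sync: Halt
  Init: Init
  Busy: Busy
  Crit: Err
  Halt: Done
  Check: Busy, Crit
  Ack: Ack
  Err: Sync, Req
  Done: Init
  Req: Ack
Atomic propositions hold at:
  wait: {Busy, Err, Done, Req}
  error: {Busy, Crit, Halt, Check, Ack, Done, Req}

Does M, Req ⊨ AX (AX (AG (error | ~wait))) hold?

Sat(~wait) = {Sync, Init, Crit, Halt, Check, Ack}
Sat(error | ~wait) = {Sync, Init, Busy, Crit, Halt, Check, Ack, Done, Req}
AG (error | ~wait): greatest fixpoint, start Z0 = {Sync, Init, Busy, Crit, Halt, Check, Ack, Done, Req}, keep only states in Sat with every successor in Z. Z1 = {Sync, Init, Busy, Halt, Check, Ack, Done, Req}; Z2 = {Sync, Init, Busy, Halt, Ack, Done, Req}; fixed.
Sat(AG (error | ~wait)) = {Sync, Init, Busy, Halt, Ack, Done, Req}
Sat(AX (AG (error | ~wait))) = {s : every successor in {Sync, Init, Busy, Halt, Ack, Done, Req}} = {Sync, Init, Busy, Halt, Ack, Err, Done, Req}
Sat(AX (AX (AG (error | ~wait)))) = {s : every successor in {Sync, Init, Busy, Halt, Ack, Err, Done, Req}} = {Sync, Init, Busy, Crit, Halt, Ack, Err, Done, Req}
Req ∈ Sat(AX (AX (AG (error | ~wait)))) = {Sync, Init, Busy, Crit, Halt, Ack, Err, Done, Req}, so the formula holds at Req.

Yes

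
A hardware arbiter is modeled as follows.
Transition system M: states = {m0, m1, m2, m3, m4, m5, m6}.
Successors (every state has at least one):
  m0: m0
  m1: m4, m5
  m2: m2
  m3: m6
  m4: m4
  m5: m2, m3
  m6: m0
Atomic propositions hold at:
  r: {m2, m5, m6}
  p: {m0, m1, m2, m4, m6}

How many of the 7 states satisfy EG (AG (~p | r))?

1

Sat(~p) = {m3, m5}
Sat(~p | r) = {m2, m3, m5, m6}
AG (~p | r): greatest fixpoint, start Z0 = {m2, m3, m5, m6}, keep only states in Sat with every successor in Z. Z1 = {m2, m3, m5}; Z2 = {m2, m5}; Z3 = {m2}; fixed.
Sat(AG (~p | r)) = {m2}
EG (AG (~p | r)): greatest fixpoint, start Z0 = {m2}, keep only states in Sat with some successor in Z. Already a fixed point.
Sat(EG (AG (~p | r))) = {m2}
|Sat(EG (AG (~p | r)))| = |{m2}| = 1.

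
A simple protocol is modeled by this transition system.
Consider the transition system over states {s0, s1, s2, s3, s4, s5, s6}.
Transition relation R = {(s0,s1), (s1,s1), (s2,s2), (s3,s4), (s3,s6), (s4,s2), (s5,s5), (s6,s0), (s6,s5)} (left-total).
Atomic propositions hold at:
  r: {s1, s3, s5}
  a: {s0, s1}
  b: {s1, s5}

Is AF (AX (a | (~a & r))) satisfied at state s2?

Sat(~a) = {s2, s3, s4, s5, s6}
Sat(~a & r) = {s3, s5}
Sat(a | (~a & r)) = {s0, s1, s3, s5}
Sat(AX (a | (~a & r))) = {s : every successor in {s0, s1, s3, s5}} = {s0, s1, s5, s6}
AF (AX (a | (~a & r))): least fixpoint, start Z0 = {s0, s1, s5, s6}, add states with every successor in Z. Already a fixed point.
Sat(AF (AX (a | (~a & r)))) = {s0, s1, s5, s6}
s2 ∉ Sat(AF (AX (a | (~a & r)))) = {s0, s1, s5, s6}, so the formula does not hold at s2.

No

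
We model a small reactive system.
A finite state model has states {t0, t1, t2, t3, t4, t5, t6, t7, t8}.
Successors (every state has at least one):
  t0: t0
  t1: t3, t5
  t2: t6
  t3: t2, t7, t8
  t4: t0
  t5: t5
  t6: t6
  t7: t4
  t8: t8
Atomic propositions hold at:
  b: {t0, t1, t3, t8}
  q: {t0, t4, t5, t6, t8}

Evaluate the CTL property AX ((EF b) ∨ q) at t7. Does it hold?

Yes

EF b: least fixpoint, start Z0 = {t0, t1, t3, t8}, add states with some successor in Z. Z1 = {t0, t1, t3, t4, t8}; Z2 = {t0, t1, t3, t4, t7, t8}; fixed.
Sat(EF b) = {t0, t1, t3, t4, t7, t8}
Sat((EF b) ∨ q) = {t0, t1, t3, t4, t5, t6, t7, t8}
Sat(AX ((EF b) ∨ q)) = {s : every successor in {t0, t1, t3, t4, t5, t6, t7, t8}} = {t0, t1, t2, t4, t5, t6, t7, t8}
t7 ∈ Sat(AX ((EF b) ∨ q)) = {t0, t1, t2, t4, t5, t6, t7, t8}, so the formula holds at t7.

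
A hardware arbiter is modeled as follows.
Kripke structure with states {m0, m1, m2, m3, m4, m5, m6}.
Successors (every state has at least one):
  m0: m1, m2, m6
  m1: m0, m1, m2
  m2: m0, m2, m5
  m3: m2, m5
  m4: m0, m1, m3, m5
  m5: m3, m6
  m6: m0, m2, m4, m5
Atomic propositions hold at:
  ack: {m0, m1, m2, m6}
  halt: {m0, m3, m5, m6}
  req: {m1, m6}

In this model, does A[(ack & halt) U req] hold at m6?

Sat(ack & halt) = {m0, m6}
A[(ack & halt) U req]: least fixpoint, start Z0 = Sat(req) = {m1, m6}, add states in Sat(ack & halt) with every successor in Z. Already a fixed point.
Sat(A[(ack & halt) U req]) = {m1, m6}
m6 ∈ Sat(A[(ack & halt) U req]) = {m1, m6}, so the formula holds at m6.

Yes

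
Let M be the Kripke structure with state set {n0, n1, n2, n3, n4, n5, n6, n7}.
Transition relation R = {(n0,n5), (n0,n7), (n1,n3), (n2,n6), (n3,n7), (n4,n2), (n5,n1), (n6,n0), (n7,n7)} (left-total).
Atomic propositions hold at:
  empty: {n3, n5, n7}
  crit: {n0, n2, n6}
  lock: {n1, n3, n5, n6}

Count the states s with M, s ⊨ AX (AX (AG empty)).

4

AG empty: greatest fixpoint, start Z0 = {n3, n5, n7}, keep only states in Sat with every successor in Z. Z1 = {n3, n7}; fixed.
Sat(AG empty) = {n3, n7}
Sat(AX (AG empty)) = {s : every successor in {n3, n7}} = {n1, n3, n7}
Sat(AX (AX (AG empty))) = {s : every successor in {n1, n3, n7}} = {n1, n3, n5, n7}
|Sat(AX (AX (AG empty)))| = |{n1, n3, n5, n7}| = 4.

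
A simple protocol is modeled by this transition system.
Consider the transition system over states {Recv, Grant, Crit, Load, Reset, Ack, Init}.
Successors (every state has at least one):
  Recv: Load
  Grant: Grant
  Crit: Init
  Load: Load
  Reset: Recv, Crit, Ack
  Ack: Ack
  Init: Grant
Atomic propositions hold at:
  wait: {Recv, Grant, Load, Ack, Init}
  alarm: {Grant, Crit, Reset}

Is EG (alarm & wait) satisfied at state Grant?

Yes

Sat(alarm & wait) = {Grant}
EG (alarm & wait): greatest fixpoint, start Z0 = {Grant}, keep only states in Sat with some successor in Z. Already a fixed point.
Sat(EG (alarm & wait)) = {Grant}
Grant ∈ Sat(EG (alarm & wait)) = {Grant}, so the formula holds at Grant.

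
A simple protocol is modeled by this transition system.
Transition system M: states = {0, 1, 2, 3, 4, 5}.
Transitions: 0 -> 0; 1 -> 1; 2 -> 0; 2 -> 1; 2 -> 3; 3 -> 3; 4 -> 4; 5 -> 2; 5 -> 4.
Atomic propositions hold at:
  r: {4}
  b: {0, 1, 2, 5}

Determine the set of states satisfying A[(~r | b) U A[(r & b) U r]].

{4}

Sat(~r) = {0, 1, 2, 3, 5}
Sat(~r | b) = {0, 1, 2, 3, 5}
Sat(r & b) = ∅
A[(r & b) U r]: least fixpoint, start Z0 = Sat(r) = {4}, add states in Sat(r & b) with every successor in Z. Already a fixed point.
Sat(A[(r & b) U r]) = {4}
A[(~r | b) U A[(r & b) U r]]: least fixpoint, start Z0 = Sat(A[(r & b) U r]) = {4}, add states in Sat(~r | b) with every successor in Z. Already a fixed point.
Sat(A[(~r | b) U A[(r & b) U r]]) = {4}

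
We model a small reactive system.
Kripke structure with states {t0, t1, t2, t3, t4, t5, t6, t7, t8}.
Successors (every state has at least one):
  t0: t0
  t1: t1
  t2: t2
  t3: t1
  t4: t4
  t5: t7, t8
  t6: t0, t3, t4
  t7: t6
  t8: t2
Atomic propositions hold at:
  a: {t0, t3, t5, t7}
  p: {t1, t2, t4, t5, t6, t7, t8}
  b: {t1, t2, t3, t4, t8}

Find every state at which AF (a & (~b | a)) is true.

{t0, t3, t5, t7}

Sat(~b) = {t0, t5, t6, t7}
Sat(~b | a) = {t0, t3, t5, t6, t7}
Sat(a & (~b | a)) = {t0, t3, t5, t7}
AF (a & (~b | a)): least fixpoint, start Z0 = {t0, t3, t5, t7}, add states with every successor in Z. Already a fixed point.
Sat(AF (a & (~b | a))) = {t0, t3, t5, t7}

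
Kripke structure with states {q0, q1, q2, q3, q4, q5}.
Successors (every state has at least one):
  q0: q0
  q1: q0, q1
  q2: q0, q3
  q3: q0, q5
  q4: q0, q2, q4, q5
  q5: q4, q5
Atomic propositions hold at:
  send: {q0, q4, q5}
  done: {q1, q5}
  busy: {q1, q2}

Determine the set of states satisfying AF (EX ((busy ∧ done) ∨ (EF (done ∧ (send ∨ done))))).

{q1, q2, q3, q4, q5}

Sat(busy ∧ done) = {q1}
Sat(send ∨ done) = {q0, q1, q4, q5}
Sat(done ∧ (send ∨ done)) = {q1, q5}
EF (done ∧ (send ∨ done)): least fixpoint, start Z0 = {q1, q5}, add states with some successor in Z. Z1 = {q1, q3, q4, q5}; Z2 = {q1, q2, q3, q4, q5}; fixed.
Sat(EF (done ∧ (send ∨ done))) = {q1, q2, q3, q4, q5}
Sat((busy ∧ done) ∨ (EF (done ∧ (send ∨ done)))) = {q1, q2, q3, q4, q5}
Sat(EX ((busy ∧ done) ∨ (EF (done ∧ (send ∨ done))))) = {s : some successor in {q1, q2, q3, q4, q5}} = {q1, q2, q3, q4, q5}
AF (EX ((busy ∧ done) ∨ (EF (done ∧ (send ∨ done))))): least fixpoint, start Z0 = {q1, q2, q3, q4, q5}, add states with every successor in Z. Already a fixed point.
Sat(AF (EX ((busy ∧ done) ∨ (EF (done ∧ (send ∨ done)))))) = {q1, q2, q3, q4, q5}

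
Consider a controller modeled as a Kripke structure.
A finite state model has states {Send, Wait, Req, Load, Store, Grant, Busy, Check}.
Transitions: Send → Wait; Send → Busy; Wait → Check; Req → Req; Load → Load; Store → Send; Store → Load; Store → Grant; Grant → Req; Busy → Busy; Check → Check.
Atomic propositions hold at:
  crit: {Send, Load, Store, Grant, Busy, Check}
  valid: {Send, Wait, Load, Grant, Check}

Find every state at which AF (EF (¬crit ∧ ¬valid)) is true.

Sat(¬crit) = {Wait, Req}
Sat(¬valid) = {Req, Store, Busy}
Sat(¬crit ∧ ¬valid) = {Req}
EF (¬crit ∧ ¬valid): least fixpoint, start Z0 = {Req}, add states with some successor in Z. Z1 = {Req, Grant}; Z2 = {Req, Store, Grant}; fixed.
Sat(EF (¬crit ∧ ¬valid)) = {Req, Store, Grant}
AF (EF (¬crit ∧ ¬valid)): least fixpoint, start Z0 = {Req, Store, Grant}, add states with every successor in Z. Already a fixed point.
Sat(AF (EF (¬crit ∧ ¬valid))) = {Req, Store, Grant}

{Req, Store, Grant}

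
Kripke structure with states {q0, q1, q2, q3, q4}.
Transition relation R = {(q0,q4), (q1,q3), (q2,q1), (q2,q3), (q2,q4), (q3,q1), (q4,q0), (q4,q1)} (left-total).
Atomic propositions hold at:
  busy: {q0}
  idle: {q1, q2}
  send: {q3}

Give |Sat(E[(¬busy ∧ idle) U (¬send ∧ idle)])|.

Sat(¬busy) = {q1, q2, q3, q4}
Sat(¬busy ∧ idle) = {q1, q2}
Sat(¬send) = {q0, q1, q2, q4}
Sat(¬send ∧ idle) = {q1, q2}
E[(¬busy ∧ idle) U (¬send ∧ idle)]: least fixpoint, start Z0 = Sat((¬send ∧ idle)) = {q1, q2}, add states in Sat(¬busy ∧ idle) with some successor in Z. Already a fixed point.
Sat(E[(¬busy ∧ idle) U (¬send ∧ idle)]) = {q1, q2}
|Sat(E[(¬busy ∧ idle) U (¬send ∧ idle)])| = |{q1, q2}| = 2.

2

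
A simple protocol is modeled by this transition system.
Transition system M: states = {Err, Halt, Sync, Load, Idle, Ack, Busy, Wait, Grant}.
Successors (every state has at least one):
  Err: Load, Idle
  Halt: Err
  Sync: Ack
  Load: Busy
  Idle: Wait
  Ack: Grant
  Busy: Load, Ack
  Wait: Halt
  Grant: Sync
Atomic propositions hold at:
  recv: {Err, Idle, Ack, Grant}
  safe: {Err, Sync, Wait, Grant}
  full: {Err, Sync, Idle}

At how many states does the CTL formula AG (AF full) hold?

3

AF full: least fixpoint, start Z0 = {Err, Sync, Idle}, add states with every successor in Z. Z1 = {Err, Halt, Sync, Idle, Grant}; Z2 = {Err, Halt, Sync, Idle, Ack, Wait, Grant}; fixed.
Sat(AF full) = {Err, Halt, Sync, Idle, Ack, Wait, Grant}
AG (AF full): greatest fixpoint, start Z0 = {Err, Halt, Sync, Idle, Ack, Wait, Grant}, keep only states in Sat with every successor in Z. Z1 = {Halt, Sync, Idle, Ack, Wait, Grant}; Z2 = {Sync, Idle, Ack, Wait, Grant}; Z3 = {Sync, Idle, Ack, Grant}; Z4 = {Sync, Ack, Grant}; fixed.
Sat(AG (AF full)) = {Sync, Ack, Grant}
|Sat(AG (AF full))| = |{Sync, Ack, Grant}| = 3.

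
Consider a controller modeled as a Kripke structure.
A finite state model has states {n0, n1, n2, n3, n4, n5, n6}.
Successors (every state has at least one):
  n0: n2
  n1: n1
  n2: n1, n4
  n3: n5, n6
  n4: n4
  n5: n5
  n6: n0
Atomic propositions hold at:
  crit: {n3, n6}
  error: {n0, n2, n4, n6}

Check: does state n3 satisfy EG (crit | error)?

Sat(crit | error) = {n0, n2, n3, n4, n6}
EG (crit | error): greatest fixpoint, start Z0 = {n0, n2, n3, n4, n6}, keep only states in Sat with some successor in Z. Already a fixed point.
Sat(EG (crit | error)) = {n0, n2, n3, n4, n6}
n3 ∈ Sat(EG (crit | error)) = {n0, n2, n3, n4, n6}, so the formula holds at n3.

Yes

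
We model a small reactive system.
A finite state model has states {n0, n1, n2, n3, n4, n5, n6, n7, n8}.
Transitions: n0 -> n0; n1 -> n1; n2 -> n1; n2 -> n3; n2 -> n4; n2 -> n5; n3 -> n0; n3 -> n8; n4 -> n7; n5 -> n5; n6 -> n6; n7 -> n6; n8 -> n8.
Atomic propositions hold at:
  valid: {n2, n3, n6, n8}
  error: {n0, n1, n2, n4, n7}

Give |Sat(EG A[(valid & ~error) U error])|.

Sat(~error) = {n3, n5, n6, n8}
Sat(valid & ~error) = {n3, n6, n8}
A[(valid & ~error) U error]: least fixpoint, start Z0 = Sat(error) = {n0, n1, n2, n4, n7}, add states in Sat(valid & ~error) with every successor in Z. Already a fixed point.
Sat(A[(valid & ~error) U error]) = {n0, n1, n2, n4, n7}
EG A[(valid & ~error) U error]: greatest fixpoint, start Z0 = {n0, n1, n2, n4, n7}, keep only states in Sat with some successor in Z. Z1 = {n0, n1, n2, n4}; Z2 = {n0, n1, n2}; fixed.
Sat(EG A[(valid & ~error) U error]) = {n0, n1, n2}
|Sat(EG A[(valid & ~error) U error])| = |{n0, n1, n2}| = 3.

3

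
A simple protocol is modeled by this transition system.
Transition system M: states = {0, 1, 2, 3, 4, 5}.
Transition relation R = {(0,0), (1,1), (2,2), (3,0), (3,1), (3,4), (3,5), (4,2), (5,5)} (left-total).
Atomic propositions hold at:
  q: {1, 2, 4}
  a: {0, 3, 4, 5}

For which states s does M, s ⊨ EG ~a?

{1, 2}

Sat(~a) = {1, 2}
EG ~a: greatest fixpoint, start Z0 = {1, 2}, keep only states in Sat with some successor in Z. Already a fixed point.
Sat(EG ~a) = {1, 2}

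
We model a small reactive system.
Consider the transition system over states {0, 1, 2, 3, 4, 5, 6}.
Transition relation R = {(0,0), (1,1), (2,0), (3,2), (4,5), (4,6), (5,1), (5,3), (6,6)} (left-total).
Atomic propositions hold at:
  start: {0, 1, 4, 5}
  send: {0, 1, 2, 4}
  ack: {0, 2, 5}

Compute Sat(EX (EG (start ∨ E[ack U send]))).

{0, 1, 2, 3, 4, 5}

E[ack U send]: least fixpoint, start Z0 = Sat(send) = {0, 1, 2, 4}, add states in Sat(ack) with some successor in Z. Z1 = {0, 1, 2, 4, 5}; fixed.
Sat(E[ack U send]) = {0, 1, 2, 4, 5}
Sat(start ∨ E[ack U send]) = {0, 1, 2, 4, 5}
EG (start ∨ E[ack U send]): greatest fixpoint, start Z0 = {0, 1, 2, 4, 5}, keep only states in Sat with some successor in Z. Already a fixed point.
Sat(EG (start ∨ E[ack U send])) = {0, 1, 2, 4, 5}
Sat(EX (EG (start ∨ E[ack U send]))) = {s : some successor in {0, 1, 2, 4, 5}} = {0, 1, 2, 3, 4, 5}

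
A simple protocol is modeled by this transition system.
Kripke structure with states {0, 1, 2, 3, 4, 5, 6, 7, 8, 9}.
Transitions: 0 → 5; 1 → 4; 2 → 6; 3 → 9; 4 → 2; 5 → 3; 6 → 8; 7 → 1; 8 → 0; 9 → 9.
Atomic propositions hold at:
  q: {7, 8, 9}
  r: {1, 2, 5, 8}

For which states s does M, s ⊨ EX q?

Sat(EX q) = {s : some successor in {7, 8, 9}} = {3, 6, 9}

{3, 6, 9}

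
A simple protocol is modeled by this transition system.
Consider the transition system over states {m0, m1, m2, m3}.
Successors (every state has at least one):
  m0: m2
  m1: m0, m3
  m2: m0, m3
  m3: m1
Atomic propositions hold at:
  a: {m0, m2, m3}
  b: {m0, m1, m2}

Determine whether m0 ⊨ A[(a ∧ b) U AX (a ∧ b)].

Sat(a ∧ b) = {m0, m2}
Sat(AX (a ∧ b)) = {s : every successor in {m0, m2}} = {m0}
A[(a ∧ b) U AX (a ∧ b)]: least fixpoint, start Z0 = Sat(AX (a ∧ b)) = {m0}, add states in Sat(a ∧ b) with every successor in Z. Already a fixed point.
Sat(A[(a ∧ b) U AX (a ∧ b)]) = {m0}
m0 ∈ Sat(A[(a ∧ b) U AX (a ∧ b)]) = {m0}, so the formula holds at m0.

Yes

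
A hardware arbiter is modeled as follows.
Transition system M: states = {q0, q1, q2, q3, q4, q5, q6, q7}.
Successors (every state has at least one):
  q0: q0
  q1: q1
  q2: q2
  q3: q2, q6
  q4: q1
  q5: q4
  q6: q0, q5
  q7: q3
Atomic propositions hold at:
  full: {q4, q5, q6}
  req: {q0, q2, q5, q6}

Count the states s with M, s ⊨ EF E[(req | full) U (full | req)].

Sat(req | full) = {q0, q2, q4, q5, q6}
Sat(full | req) = {q0, q2, q4, q5, q6}
E[(req | full) U (full | req)]: least fixpoint, start Z0 = Sat((full | req)) = {q0, q2, q4, q5, q6}, add states in Sat(req | full) with some successor in Z. Already a fixed point.
Sat(E[(req | full) U (full | req)]) = {q0, q2, q4, q5, q6}
EF E[(req | full) U (full | req)]: least fixpoint, start Z0 = {q0, q2, q4, q5, q6}, add states with some successor in Z. Z1 = {q0, q2, q3, q4, q5, q6}; Z2 = {q0, q2, q3, q4, q5, q6, q7}; fixed.
Sat(EF E[(req | full) U (full | req)]) = {q0, q2, q3, q4, q5, q6, q7}
|Sat(EF E[(req | full) U (full | req)])| = |{q0, q2, q3, q4, q5, q6, q7}| = 7.

7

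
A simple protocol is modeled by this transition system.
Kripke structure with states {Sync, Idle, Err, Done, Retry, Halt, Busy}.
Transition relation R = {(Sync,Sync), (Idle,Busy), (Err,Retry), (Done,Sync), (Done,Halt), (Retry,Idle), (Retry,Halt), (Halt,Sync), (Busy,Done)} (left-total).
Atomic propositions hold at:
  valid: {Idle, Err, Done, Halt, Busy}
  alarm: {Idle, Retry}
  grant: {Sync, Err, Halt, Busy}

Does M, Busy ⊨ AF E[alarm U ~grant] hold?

Yes

Sat(~grant) = {Idle, Done, Retry}
E[alarm U ~grant]: least fixpoint, start Z0 = Sat(~grant) = {Idle, Done, Retry}, add states in Sat(alarm) with some successor in Z. Already a fixed point.
Sat(E[alarm U ~grant]) = {Idle, Done, Retry}
AF E[alarm U ~grant]: least fixpoint, start Z0 = {Idle, Done, Retry}, add states with every successor in Z. Z1 = {Idle, Err, Done, Retry, Busy}; fixed.
Sat(AF E[alarm U ~grant]) = {Idle, Err, Done, Retry, Busy}
Busy ∈ Sat(AF E[alarm U ~grant]) = {Idle, Err, Done, Retry, Busy}, so the formula holds at Busy.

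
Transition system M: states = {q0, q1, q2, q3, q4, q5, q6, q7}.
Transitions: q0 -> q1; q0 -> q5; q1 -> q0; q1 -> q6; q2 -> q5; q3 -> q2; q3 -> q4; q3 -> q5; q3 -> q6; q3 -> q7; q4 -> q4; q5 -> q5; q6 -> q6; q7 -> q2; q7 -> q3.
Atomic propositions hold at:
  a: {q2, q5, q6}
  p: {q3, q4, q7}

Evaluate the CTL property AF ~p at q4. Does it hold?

No

Sat(~p) = {q0, q1, q2, q5, q6}
AF ~p: least fixpoint, start Z0 = {q0, q1, q2, q5, q6}, add states with every successor in Z. Already a fixed point.
Sat(AF ~p) = {q0, q1, q2, q5, q6}
q4 ∉ Sat(AF ~p) = {q0, q1, q2, q5, q6}, so the formula does not hold at q4.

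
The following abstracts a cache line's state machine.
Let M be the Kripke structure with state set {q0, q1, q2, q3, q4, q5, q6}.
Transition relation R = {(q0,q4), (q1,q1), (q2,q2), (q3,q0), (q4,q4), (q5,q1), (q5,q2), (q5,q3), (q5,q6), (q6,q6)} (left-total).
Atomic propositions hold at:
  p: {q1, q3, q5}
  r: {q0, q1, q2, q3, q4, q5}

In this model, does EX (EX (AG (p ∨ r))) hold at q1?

Yes

Sat(p ∨ r) = {q0, q1, q2, q3, q4, q5}
AG (p ∨ r): greatest fixpoint, start Z0 = {q0, q1, q2, q3, q4, q5}, keep only states in Sat with every successor in Z. Z1 = {q0, q1, q2, q3, q4}; fixed.
Sat(AG (p ∨ r)) = {q0, q1, q2, q3, q4}
Sat(EX (AG (p ∨ r))) = {s : some successor in {q0, q1, q2, q3, q4}} = {q0, q1, q2, q3, q4, q5}
Sat(EX (EX (AG (p ∨ r)))) = {s : some successor in {q0, q1, q2, q3, q4, q5}} = {q0, q1, q2, q3, q4, q5}
q1 ∈ Sat(EX (EX (AG (p ∨ r)))) = {q0, q1, q2, q3, q4, q5}, so the formula holds at q1.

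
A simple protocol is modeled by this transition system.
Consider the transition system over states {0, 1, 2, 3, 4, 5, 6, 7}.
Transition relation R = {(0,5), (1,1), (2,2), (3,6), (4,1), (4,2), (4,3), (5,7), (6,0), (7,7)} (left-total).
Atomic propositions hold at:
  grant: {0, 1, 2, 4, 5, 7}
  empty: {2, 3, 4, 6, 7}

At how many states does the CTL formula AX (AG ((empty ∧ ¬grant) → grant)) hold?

6

Sat(¬grant) = {3, 6}
Sat(empty ∧ ¬grant) = {3, 6}
Sat((empty ∧ ¬grant) → grant) = {0, 1, 2, 4, 5, 7}
AG ((empty ∧ ¬grant) → grant): greatest fixpoint, start Z0 = {0, 1, 2, 4, 5, 7}, keep only states in Sat with every successor in Z. Z1 = {0, 1, 2, 5, 7}; fixed.
Sat(AG ((empty ∧ ¬grant) → grant)) = {0, 1, 2, 5, 7}
Sat(AX (AG ((empty ∧ ¬grant) → grant))) = {s : every successor in {0, 1, 2, 5, 7}} = {0, 1, 2, 5, 6, 7}
|Sat(AX (AG ((empty ∧ ¬grant) → grant)))| = |{0, 1, 2, 5, 6, 7}| = 6.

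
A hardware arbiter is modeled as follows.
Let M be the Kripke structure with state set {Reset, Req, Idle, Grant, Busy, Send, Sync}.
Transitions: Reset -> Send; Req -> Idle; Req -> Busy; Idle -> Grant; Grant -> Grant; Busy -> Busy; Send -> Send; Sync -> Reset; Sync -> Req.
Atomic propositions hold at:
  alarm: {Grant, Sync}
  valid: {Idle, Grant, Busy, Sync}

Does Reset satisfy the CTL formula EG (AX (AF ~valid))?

Yes

Sat(~valid) = {Reset, Req, Send}
AF ~valid: least fixpoint, start Z0 = {Reset, Req, Send}, add states with every successor in Z. Z1 = {Reset, Req, Send, Sync}; fixed.
Sat(AF ~valid) = {Reset, Req, Send, Sync}
Sat(AX (AF ~valid)) = {s : every successor in {Reset, Req, Send, Sync}} = {Reset, Send, Sync}
EG (AX (AF ~valid)): greatest fixpoint, start Z0 = {Reset, Send, Sync}, keep only states in Sat with some successor in Z. Already a fixed point.
Sat(EG (AX (AF ~valid))) = {Reset, Send, Sync}
Reset ∈ Sat(EG (AX (AF ~valid))) = {Reset, Send, Sync}, so the formula holds at Reset.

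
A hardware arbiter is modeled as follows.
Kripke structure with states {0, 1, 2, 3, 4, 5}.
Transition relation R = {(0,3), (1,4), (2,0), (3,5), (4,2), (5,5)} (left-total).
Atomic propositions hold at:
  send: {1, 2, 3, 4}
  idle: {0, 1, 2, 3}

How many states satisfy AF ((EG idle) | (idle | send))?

5

EG idle: greatest fixpoint, start Z0 = {0, 1, 2, 3}, keep only states in Sat with some successor in Z. Z1 = {0, 2}; Z2 = {2}; Z3 = ∅; fixed.
Sat(EG idle) = ∅
Sat(idle | send) = {0, 1, 2, 3, 4}
Sat((EG idle) | (idle | send)) = {0, 1, 2, 3, 4}
AF ((EG idle) | (idle | send)): least fixpoint, start Z0 = {0, 1, 2, 3, 4}, add states with every successor in Z. Already a fixed point.
Sat(AF ((EG idle) | (idle | send))) = {0, 1, 2, 3, 4}
|Sat(AF ((EG idle) | (idle | send)))| = |{0, 1, 2, 3, 4}| = 5.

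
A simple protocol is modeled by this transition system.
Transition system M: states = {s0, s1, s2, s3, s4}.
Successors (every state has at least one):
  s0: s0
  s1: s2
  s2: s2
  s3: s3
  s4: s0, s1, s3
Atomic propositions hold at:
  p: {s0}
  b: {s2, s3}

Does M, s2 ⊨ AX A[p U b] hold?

Yes

A[p U b]: least fixpoint, start Z0 = Sat(b) = {s2, s3}, add states in Sat(p) with every successor in Z. Already a fixed point.
Sat(A[p U b]) = {s2, s3}
Sat(AX A[p U b]) = {s : every successor in {s2, s3}} = {s1, s2, s3}
s2 ∈ Sat(AX A[p U b]) = {s1, s2, s3}, so the formula holds at s2.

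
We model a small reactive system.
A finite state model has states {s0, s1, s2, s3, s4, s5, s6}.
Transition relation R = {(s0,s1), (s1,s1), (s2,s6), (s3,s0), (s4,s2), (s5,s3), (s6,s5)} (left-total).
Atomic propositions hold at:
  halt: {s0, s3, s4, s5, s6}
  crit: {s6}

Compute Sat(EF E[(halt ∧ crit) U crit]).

Sat(halt ∧ crit) = {s6}
E[(halt ∧ crit) U crit]: least fixpoint, start Z0 = Sat(crit) = {s6}, add states in Sat(halt ∧ crit) with some successor in Z. Already a fixed point.
Sat(E[(halt ∧ crit) U crit]) = {s6}
EF E[(halt ∧ crit) U crit]: least fixpoint, start Z0 = {s6}, add states with some successor in Z. Z1 = {s2, s6}; Z2 = {s2, s4, s6}; fixed.
Sat(EF E[(halt ∧ crit) U crit]) = {s2, s4, s6}

{s2, s4, s6}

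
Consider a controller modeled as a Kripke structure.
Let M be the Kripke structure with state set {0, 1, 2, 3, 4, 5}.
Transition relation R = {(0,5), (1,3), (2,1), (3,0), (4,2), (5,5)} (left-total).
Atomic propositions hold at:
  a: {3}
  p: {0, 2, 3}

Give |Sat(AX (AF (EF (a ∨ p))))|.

Sat(a ∨ p) = {0, 2, 3}
EF (a ∨ p): least fixpoint, start Z0 = {0, 2, 3}, add states with some successor in Z. Z1 = {0, 1, 2, 3, 4}; fixed.
Sat(EF (a ∨ p)) = {0, 1, 2, 3, 4}
AF (EF (a ∨ p)): least fixpoint, start Z0 = {0, 1, 2, 3, 4}, add states with every successor in Z. Already a fixed point.
Sat(AF (EF (a ∨ p))) = {0, 1, 2, 3, 4}
Sat(AX (AF (EF (a ∨ p)))) = {s : every successor in {0, 1, 2, 3, 4}} = {1, 2, 3, 4}
|Sat(AX (AF (EF (a ∨ p))))| = |{1, 2, 3, 4}| = 4.

4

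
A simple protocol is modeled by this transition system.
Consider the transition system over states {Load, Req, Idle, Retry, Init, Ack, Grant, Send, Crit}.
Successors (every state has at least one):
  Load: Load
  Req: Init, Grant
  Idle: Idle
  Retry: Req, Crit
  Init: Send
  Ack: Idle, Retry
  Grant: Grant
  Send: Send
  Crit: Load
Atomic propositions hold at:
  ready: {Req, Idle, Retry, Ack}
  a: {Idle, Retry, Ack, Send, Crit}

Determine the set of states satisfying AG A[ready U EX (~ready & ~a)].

Sat(~ready) = {Load, Init, Grant, Send, Crit}
Sat(~a) = {Load, Req, Init, Grant}
Sat(~ready & ~a) = {Load, Init, Grant}
Sat(EX (~ready & ~a)) = {s : some successor in {Load, Init, Grant}} = {Load, Req, Grant, Crit}
A[ready U EX (~ready & ~a)]: least fixpoint, start Z0 = Sat(EX (~ready & ~a)) = {Load, Req, Grant, Crit}, add states in Sat(ready) with every successor in Z. Z1 = {Load, Req, Retry, Grant, Crit}; fixed.
Sat(A[ready U EX (~ready & ~a)]) = {Load, Req, Retry, Grant, Crit}
AG A[ready U EX (~ready & ~a)]: greatest fixpoint, start Z0 = {Load, Req, Retry, Grant, Crit}, keep only states in Sat with every successor in Z. Z1 = {Load, Retry, Grant, Crit}; Z2 = {Load, Grant, Crit}; fixed.
Sat(AG A[ready U EX (~ready & ~a)]) = {Load, Grant, Crit}

{Load, Grant, Crit}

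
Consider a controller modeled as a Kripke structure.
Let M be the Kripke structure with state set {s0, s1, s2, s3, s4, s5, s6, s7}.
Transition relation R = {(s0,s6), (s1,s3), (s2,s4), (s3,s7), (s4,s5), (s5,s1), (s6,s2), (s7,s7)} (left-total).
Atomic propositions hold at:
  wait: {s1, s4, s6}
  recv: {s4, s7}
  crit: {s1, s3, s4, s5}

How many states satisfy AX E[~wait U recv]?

5

Sat(~wait) = {s0, s2, s3, s5, s7}
E[~wait U recv]: least fixpoint, start Z0 = Sat(recv) = {s4, s7}, add states in Sat(~wait) with some successor in Z. Z1 = {s2, s3, s4, s7}; fixed.
Sat(E[~wait U recv]) = {s2, s3, s4, s7}
Sat(AX E[~wait U recv]) = {s : every successor in {s2, s3, s4, s7}} = {s1, s2, s3, s6, s7}
|Sat(AX E[~wait U recv])| = |{s1, s2, s3, s6, s7}| = 5.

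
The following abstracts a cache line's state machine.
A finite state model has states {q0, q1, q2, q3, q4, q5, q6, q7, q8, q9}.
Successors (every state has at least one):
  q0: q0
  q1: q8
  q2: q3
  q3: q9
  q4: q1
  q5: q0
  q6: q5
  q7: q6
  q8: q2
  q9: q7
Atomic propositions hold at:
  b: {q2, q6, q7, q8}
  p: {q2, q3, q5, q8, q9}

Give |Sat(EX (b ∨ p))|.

Sat(b ∨ p) = {q2, q3, q5, q6, q7, q8, q9}
Sat(EX (b ∨ p)) = {s : some successor in {q2, q3, q5, q6, q7, q8, q9}} = {q1, q2, q3, q6, q7, q8, q9}
|Sat(EX (b ∨ p))| = |{q1, q2, q3, q6, q7, q8, q9}| = 7.

7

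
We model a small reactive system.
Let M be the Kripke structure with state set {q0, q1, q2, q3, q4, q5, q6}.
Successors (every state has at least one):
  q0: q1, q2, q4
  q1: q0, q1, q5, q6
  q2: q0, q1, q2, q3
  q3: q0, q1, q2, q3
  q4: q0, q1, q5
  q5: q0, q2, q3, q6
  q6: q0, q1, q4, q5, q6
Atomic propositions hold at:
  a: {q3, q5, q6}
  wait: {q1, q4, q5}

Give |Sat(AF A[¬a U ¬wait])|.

5

Sat(¬a) = {q0, q1, q2, q4}
Sat(¬wait) = {q0, q2, q3, q6}
A[¬a U ¬wait]: least fixpoint, start Z0 = Sat(¬wait) = {q0, q2, q3, q6}, add states in Sat(¬a) with every successor in Z. Already a fixed point.
Sat(A[¬a U ¬wait]) = {q0, q2, q3, q6}
AF A[¬a U ¬wait]: least fixpoint, start Z0 = {q0, q2, q3, q6}, add states with every successor in Z. Z1 = {q0, q2, q3, q5, q6}; fixed.
Sat(AF A[¬a U ¬wait]) = {q0, q2, q3, q5, q6}
|Sat(AF A[¬a U ¬wait])| = |{q0, q2, q3, q5, q6}| = 5.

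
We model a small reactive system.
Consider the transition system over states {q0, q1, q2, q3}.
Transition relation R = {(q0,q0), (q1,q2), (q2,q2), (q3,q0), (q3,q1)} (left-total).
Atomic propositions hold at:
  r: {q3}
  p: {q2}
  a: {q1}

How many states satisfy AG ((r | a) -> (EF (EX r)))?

2

Sat(r | a) = {q1, q3}
Sat(EX r) = {s : some successor in {q3}} = ∅
EF (EX r): least fixpoint, start Z0 = ∅, add states with some successor in Z. Already a fixed point.
Sat(EF (EX r)) = ∅
Sat((r | a) -> (EF (EX r))) = {q0, q2}
AG ((r | a) -> (EF (EX r))): greatest fixpoint, start Z0 = {q0, q2}, keep only states in Sat with every successor in Z. Already a fixed point.
Sat(AG ((r | a) -> (EF (EX r)))) = {q0, q2}
|Sat(AG ((r | a) -> (EF (EX r))))| = |{q0, q2}| = 2.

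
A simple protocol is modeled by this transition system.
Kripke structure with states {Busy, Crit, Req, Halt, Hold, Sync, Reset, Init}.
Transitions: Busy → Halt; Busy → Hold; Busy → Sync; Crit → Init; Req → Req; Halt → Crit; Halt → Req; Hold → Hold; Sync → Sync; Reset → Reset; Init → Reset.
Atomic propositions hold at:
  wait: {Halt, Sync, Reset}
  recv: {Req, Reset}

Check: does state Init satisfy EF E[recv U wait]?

E[recv U wait]: least fixpoint, start Z0 = Sat(wait) = {Halt, Sync, Reset}, add states in Sat(recv) with some successor in Z. Already a fixed point.
Sat(E[recv U wait]) = {Halt, Sync, Reset}
EF E[recv U wait]: least fixpoint, start Z0 = {Halt, Sync, Reset}, add states with some successor in Z. Z1 = {Busy, Halt, Sync, Reset, Init}; Z2 = {Busy, Crit, Halt, Sync, Reset, Init}; fixed.
Sat(EF E[recv U wait]) = {Busy, Crit, Halt, Sync, Reset, Init}
Init ∈ Sat(EF E[recv U wait]) = {Busy, Crit, Halt, Sync, Reset, Init}, so the formula holds at Init.

Yes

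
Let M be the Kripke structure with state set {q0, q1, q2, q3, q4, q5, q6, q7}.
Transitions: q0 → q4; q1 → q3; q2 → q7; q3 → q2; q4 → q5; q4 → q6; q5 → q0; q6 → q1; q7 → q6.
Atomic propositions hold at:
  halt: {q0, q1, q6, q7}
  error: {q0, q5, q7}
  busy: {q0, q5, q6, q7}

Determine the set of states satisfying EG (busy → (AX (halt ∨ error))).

Sat(halt ∨ error) = {q0, q1, q5, q6, q7}
Sat(AX (halt ∨ error)) = {s : every successor in {q0, q1, q5, q6, q7}} = {q2, q4, q5, q6, q7}
Sat(busy → (AX (halt ∨ error))) = {q1, q2, q3, q4, q5, q6, q7}
EG (busy → (AX (halt ∨ error))): greatest fixpoint, start Z0 = {q1, q2, q3, q4, q5, q6, q7}, keep only states in Sat with some successor in Z. Z1 = {q1, q2, q3, q4, q6, q7}; fixed.
Sat(EG (busy → (AX (halt ∨ error)))) = {q1, q2, q3, q4, q6, q7}

{q1, q2, q3, q4, q6, q7}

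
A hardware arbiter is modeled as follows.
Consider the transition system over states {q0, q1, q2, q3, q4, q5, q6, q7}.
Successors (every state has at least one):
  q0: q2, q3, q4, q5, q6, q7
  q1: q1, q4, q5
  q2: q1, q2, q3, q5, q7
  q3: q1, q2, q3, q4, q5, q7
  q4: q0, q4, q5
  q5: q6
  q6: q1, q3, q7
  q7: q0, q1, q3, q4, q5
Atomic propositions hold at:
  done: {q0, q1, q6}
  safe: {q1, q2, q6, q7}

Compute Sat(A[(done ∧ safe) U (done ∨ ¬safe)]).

Sat(done ∧ safe) = {q1, q6}
Sat(¬safe) = {q0, q3, q4, q5}
Sat(done ∨ ¬safe) = {q0, q1, q3, q4, q5, q6}
A[(done ∧ safe) U (done ∨ ¬safe)]: least fixpoint, start Z0 = Sat((done ∨ ¬safe)) = {q0, q1, q3, q4, q5, q6}, add states in Sat(done ∧ safe) with every successor in Z. Already a fixed point.
Sat(A[(done ∧ safe) U (done ∨ ¬safe)]) = {q0, q1, q3, q4, q5, q6}

{q0, q1, q3, q4, q5, q6}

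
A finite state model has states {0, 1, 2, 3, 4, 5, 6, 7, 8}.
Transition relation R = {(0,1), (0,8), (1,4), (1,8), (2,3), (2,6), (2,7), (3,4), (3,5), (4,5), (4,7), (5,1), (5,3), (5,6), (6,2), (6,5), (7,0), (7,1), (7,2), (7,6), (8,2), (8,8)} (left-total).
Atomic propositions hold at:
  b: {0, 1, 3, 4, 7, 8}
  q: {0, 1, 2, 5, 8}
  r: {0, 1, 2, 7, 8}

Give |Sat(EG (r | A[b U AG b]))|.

AG b: greatest fixpoint, start Z0 = {0, 1, 3, 4, 7, 8}, keep only states in Sat with every successor in Z. Z1 = {0, 1}; Z2 = ∅; fixed.
Sat(AG b) = ∅
A[b U AG b]: least fixpoint, start Z0 = Sat(AG b) = ∅, add states in Sat(b) with every successor in Z. Already a fixed point.
Sat(A[b U AG b]) = ∅
Sat(r | A[b U AG b]) = {0, 1, 2, 7, 8}
EG (r | A[b U AG b]): greatest fixpoint, start Z0 = {0, 1, 2, 7, 8}, keep only states in Sat with some successor in Z. Already a fixed point.
Sat(EG (r | A[b U AG b])) = {0, 1, 2, 7, 8}
|Sat(EG (r | A[b U AG b]))| = |{0, 1, 2, 7, 8}| = 5.

5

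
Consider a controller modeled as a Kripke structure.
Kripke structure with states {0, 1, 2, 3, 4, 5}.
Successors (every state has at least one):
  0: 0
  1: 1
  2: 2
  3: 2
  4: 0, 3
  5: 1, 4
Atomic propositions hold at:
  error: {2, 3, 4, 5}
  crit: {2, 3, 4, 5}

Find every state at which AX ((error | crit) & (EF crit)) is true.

Sat(error | crit) = {2, 3, 4, 5}
EF crit: least fixpoint, start Z0 = {2, 3, 4, 5}, add states with some successor in Z. Already a fixed point.
Sat(EF crit) = {2, 3, 4, 5}
Sat((error | crit) & (EF crit)) = {2, 3, 4, 5}
Sat(AX ((error | crit) & (EF crit))) = {s : every successor in {2, 3, 4, 5}} = {2, 3}

{2, 3}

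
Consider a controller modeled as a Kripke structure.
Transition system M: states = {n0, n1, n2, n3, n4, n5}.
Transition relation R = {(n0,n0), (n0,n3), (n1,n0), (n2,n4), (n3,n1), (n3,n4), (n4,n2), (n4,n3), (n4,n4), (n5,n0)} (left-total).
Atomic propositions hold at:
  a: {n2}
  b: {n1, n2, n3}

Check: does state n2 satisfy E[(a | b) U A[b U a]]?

Sat(a | b) = {n1, n2, n3}
A[b U a]: least fixpoint, start Z0 = Sat(a) = {n2}, add states in Sat(b) with every successor in Z. Already a fixed point.
Sat(A[b U a]) = {n2}
E[(a | b) U A[b U a]]: least fixpoint, start Z0 = Sat(A[b U a]) = {n2}, add states in Sat(a | b) with some successor in Z. Already a fixed point.
Sat(E[(a | b) U A[b U a]]) = {n2}
n2 ∈ Sat(E[(a | b) U A[b U a]]) = {n2}, so the formula holds at n2.

Yes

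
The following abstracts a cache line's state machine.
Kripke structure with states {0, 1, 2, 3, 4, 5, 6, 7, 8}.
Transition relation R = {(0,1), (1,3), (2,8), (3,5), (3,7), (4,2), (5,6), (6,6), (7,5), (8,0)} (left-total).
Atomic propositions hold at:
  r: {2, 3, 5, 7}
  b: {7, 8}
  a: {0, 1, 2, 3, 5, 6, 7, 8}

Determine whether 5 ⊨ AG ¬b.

Yes

Sat(¬b) = {0, 1, 2, 3, 4, 5, 6}
AG ¬b: greatest fixpoint, start Z0 = {0, 1, 2, 3, 4, 5, 6}, keep only states in Sat with every successor in Z. Z1 = {0, 1, 4, 5, 6}; Z2 = {0, 5, 6}; Z3 = {5, 6}; fixed.
Sat(AG ¬b) = {5, 6}
5 ∈ Sat(AG ¬b) = {5, 6}, so the formula holds at 5.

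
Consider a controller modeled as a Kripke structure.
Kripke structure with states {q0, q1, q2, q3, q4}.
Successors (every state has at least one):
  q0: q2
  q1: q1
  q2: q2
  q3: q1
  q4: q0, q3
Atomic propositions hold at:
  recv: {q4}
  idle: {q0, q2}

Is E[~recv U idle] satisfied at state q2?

Sat(~recv) = {q0, q1, q2, q3}
E[~recv U idle]: least fixpoint, start Z0 = Sat(idle) = {q0, q2}, add states in Sat(~recv) with some successor in Z. Already a fixed point.
Sat(E[~recv U idle]) = {q0, q2}
q2 ∈ Sat(E[~recv U idle]) = {q0, q2}, so the formula holds at q2.

Yes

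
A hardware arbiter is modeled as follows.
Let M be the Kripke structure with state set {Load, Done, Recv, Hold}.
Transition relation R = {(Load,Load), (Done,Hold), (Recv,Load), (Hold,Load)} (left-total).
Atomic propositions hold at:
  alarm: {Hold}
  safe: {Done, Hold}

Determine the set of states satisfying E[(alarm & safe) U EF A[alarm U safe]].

Sat(alarm & safe) = {Hold}
A[alarm U safe]: least fixpoint, start Z0 = Sat(safe) = {Done, Hold}, add states in Sat(alarm) with every successor in Z. Already a fixed point.
Sat(A[alarm U safe]) = {Done, Hold}
EF A[alarm U safe]: least fixpoint, start Z0 = {Done, Hold}, add states with some successor in Z. Already a fixed point.
Sat(EF A[alarm U safe]) = {Done, Hold}
E[(alarm & safe) U EF A[alarm U safe]]: least fixpoint, start Z0 = Sat(EF A[alarm U safe]) = {Done, Hold}, add states in Sat(alarm & safe) with some successor in Z. Already a fixed point.
Sat(E[(alarm & safe) U EF A[alarm U safe]]) = {Done, Hold}

{Done, Hold}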